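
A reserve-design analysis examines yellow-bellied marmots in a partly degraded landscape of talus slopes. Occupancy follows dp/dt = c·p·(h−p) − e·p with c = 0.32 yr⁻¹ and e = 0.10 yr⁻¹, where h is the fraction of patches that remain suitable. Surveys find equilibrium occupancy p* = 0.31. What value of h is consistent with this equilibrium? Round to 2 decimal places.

At equilibrium c(h−p*) = e, so h = p* + e/c.
h = 0.31 + 0.10/0.32 = 0.31 + 0.3125 = 0.6225.

0.62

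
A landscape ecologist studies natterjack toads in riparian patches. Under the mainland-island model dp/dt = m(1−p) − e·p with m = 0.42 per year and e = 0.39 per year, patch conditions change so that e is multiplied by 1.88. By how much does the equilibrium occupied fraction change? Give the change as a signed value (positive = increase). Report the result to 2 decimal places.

-0.15

Before: p* = 0.42/(0.42+0.39) = 0.5185.
After: m = 0.42, e = 0.7332; p* = 0.42/1.1532 = 0.3642.
Δp* = 0.3642 − 0.5185 = -0.1543.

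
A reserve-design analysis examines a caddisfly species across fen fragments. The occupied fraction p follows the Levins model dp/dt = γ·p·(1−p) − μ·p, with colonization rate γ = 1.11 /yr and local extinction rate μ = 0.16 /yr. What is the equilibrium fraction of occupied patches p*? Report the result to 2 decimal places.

0.86

At equilibrium, colonization balances extinction: γ·p*·(1−p*) = μ·p*.
So p* = 1 − μ/γ = 1 − 0.16/1.11 = 1 − 0.1441 = 0.8559.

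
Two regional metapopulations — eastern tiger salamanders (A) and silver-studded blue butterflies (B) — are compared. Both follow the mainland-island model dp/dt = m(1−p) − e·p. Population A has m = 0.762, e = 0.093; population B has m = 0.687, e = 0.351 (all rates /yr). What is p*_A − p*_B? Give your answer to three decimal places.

0.229

A: p*_A = m/(m+e) = 0.762/0.8550 = 0.8912.
B: p*_B = 0.687/1.0380 = 0.6618.
p*_A − p*_B = 0.8912 − 0.6618 = 0.2294.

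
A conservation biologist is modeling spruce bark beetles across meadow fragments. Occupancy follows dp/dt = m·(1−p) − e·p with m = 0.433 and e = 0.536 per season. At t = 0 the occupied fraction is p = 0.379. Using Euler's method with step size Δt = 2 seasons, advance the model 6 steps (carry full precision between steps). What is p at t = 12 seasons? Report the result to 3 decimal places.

Update rule: p ← p + [m·(1−p) − e·p]·Δt with Δt = 2.
step 1: Δp = +0.13150, p = 0.51050
step 2: Δp = -0.12335, p = 0.38715
step 3: Δp = +0.11570, p = 0.50285
step 4: Δp = -0.10852, p = 0.39433
step 5: Δp = +0.10180, p = 0.49612
step 6: Δp = -0.09548, p = 0.40064

0.401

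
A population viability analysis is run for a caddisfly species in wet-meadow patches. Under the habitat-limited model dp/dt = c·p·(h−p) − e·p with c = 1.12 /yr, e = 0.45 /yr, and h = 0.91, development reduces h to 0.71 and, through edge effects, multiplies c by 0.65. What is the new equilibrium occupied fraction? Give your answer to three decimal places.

Before: p* = h − e/c = 0.91 − 0.45/1.12 = 0.91 − 0.4018 = 0.5082.
After: c = 0.728, e = 0.45, h = 0.71; p* = 0.71 − 0.45/0.728 = 0.0919.

0.092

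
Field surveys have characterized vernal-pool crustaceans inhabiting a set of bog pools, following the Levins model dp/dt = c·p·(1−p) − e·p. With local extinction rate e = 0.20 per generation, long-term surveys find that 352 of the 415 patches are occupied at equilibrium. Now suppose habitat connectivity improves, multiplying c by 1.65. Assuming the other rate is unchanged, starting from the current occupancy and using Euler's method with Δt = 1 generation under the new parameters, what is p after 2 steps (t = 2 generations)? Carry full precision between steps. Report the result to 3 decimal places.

Observed p* = 352/415 = 0.84819.
Balance c(1−p*) = e gives c = e/(1 − 0.84819) = 0.20/0.15181 = 1.31746.
Starting from p₀ = 0.84819; update p ← p + (dp/dt)·Δt with the new parameters.
t = 1: p = 0.84819 + (+0.11027) = 0.95846
t = 2: p = 0.95846 + (-0.10514) = 0.85332

0.853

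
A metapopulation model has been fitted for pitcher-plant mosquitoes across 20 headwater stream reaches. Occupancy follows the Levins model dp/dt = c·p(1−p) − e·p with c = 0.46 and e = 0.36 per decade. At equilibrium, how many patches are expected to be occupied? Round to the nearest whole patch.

p* = 1 − e/c = 1 − 0.36/0.46 = 0.2174.
Expected occupied patches = N × p* = 20 × 0.2174 = 4.35 ≈ 4.

4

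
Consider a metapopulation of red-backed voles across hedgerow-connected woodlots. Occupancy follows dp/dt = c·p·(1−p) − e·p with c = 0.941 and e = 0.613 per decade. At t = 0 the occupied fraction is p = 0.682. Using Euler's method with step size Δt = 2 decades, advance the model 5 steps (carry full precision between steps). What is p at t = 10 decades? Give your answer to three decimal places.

0.346

Update rule: p ← p + [c·p·(1−p) − e·p]·Δt with Δt = 2.
p: 0.68200 → 0.25403  (Δp = -0.42797)
p: 0.25403 → 0.29922  (Δp = +0.04520)
p: 0.29922 → 0.32701  (Δp = +0.02779)
p: 0.32701 → 0.34028  (Δp = +0.01327)
p: 0.34028 → 0.34558  (Δp = +0.00531)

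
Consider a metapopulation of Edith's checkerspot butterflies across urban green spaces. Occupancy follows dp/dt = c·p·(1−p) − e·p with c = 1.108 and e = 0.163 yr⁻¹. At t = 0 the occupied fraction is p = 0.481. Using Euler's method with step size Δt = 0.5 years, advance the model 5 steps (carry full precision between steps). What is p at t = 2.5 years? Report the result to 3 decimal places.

0.814

Update rule: p ← p + [c·p·(1−p) − e·p]·Δt with Δt = 0.5.
step 1: Δp = +0.09910, p = 0.58010
step 2: Δp = +0.08767, p = 0.66777
step 3: Δp = +0.06848, p = 0.73625
step 4: Δp = +0.04757, p = 0.78383
step 5: Δp = +0.02999, p = 0.81381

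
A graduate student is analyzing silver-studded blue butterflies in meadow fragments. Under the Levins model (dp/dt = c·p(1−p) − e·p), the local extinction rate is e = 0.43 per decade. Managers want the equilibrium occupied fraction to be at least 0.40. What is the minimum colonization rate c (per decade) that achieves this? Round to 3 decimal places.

p* = 1 − e/c ≥ 0.40 requires e/c ≤ 0.6000, i.e. c ≥ e/0.6000.
c_min = 0.43/0.6000 = 0.7167.

0.717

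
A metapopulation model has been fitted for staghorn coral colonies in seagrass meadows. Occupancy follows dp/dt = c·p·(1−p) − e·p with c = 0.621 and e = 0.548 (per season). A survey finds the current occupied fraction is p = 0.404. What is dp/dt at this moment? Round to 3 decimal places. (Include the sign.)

-0.072

Colonization term: c·p·(1−p) = 0.621×0.404×0.5960 = 0.14953.
Extinction term: e·p = 0.22139.
dp/dt = 0.14953 − 0.22139 = -0.07187.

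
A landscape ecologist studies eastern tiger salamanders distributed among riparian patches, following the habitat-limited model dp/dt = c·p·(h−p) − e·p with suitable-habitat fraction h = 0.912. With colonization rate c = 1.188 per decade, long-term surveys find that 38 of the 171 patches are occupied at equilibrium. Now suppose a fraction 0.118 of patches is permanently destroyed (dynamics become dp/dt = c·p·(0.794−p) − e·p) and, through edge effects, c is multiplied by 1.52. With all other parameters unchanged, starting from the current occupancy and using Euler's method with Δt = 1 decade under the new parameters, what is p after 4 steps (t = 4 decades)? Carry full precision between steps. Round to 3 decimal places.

Observed p* = 38/171 = 0.22222.
Balance c(h−p*) = e gives e = 1.188×(0.912 − 0.22222) = 0.81946.
Starting from p₀ = 0.22222; update p ← p + (dp/dt)·Δt with the new parameters.
p: 0.22222 → 0.26956  (Δp = +0.04734)
p: 0.26956 → 0.30395  (Δp = +0.03438)
p: 0.30395 → 0.32384  (Δp = +0.01990)
p: 0.32384 → 0.33341  (Δp = +0.00956)

0.333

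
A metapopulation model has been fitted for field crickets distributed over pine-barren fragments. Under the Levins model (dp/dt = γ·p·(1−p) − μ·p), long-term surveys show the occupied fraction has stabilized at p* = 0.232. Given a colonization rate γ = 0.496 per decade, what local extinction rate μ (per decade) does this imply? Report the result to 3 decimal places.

0.381

At equilibrium γ(1−p*) = μ.
μ = 0.496 × (1 − 0.232) = 0.496 × 0.7680 = 0.3809.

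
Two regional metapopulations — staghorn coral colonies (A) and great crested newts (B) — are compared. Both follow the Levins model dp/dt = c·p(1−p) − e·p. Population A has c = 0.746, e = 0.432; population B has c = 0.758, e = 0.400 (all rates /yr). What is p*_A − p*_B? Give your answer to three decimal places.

-0.051

A: p*_A = 1 − 0.432/0.746 = 0.4209.
B: p*_B = 1 − 0.400/0.758 = 0.4723.
p*_A − p*_B = 0.4209 − 0.4723 = -0.0514.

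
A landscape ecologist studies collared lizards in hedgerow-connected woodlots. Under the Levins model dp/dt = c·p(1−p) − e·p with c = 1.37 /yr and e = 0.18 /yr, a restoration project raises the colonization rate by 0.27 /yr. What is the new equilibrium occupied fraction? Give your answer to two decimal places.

0.89

Before: p* = 1 − 0.18/1.37 = 0.8686.
After the change, c = 1.64, e = 0.18, so p* = 1 − 0.18/1.64 = 0.8902.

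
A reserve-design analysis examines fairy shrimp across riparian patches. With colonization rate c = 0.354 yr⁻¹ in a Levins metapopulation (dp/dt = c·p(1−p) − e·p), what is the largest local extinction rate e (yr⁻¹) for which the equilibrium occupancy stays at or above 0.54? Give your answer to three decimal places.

1 − e/c ≥ 0.54 ⇒ e ≤ c(1 − 0.54) = 0.354 × 0.4600.
e_max = 0.1628.

0.163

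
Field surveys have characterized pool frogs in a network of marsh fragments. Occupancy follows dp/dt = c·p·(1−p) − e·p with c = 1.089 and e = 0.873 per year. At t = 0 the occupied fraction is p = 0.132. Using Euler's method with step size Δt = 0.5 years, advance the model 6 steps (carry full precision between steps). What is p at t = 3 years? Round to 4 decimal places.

Update rule: p ← p + [c·p·(1−p) − e·p]·Δt with Δt = 0.5.
t = 0.5: p = 0.13200 + (+0.00477) = 0.13677
t = 1: p = 0.13677 + (+0.00459) = 0.14135
t = 1.5: p = 0.14135 + (+0.00439) = 0.14574
t = 2: p = 0.14574 + (+0.00417) = 0.14992
t = 2.5: p = 0.14992 + (+0.00395) = 0.15387
t = 3: p = 0.15387 + (+0.00373) = 0.15760

0.1576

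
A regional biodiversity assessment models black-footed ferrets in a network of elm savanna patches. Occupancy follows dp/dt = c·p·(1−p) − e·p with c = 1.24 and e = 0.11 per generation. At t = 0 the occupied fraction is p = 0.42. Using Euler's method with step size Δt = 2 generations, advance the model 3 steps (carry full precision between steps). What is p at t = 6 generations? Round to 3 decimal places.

0.943

Update rule: p ← p + [c·p·(1−p) − e·p]·Δt with Δt = 2.
p: 0.42000 → 0.93173  (Δp = +0.51173)
p: 0.93173 → 0.88450  (Δp = -0.04723)
p: 0.88450 → 0.94326  (Δp = +0.05876)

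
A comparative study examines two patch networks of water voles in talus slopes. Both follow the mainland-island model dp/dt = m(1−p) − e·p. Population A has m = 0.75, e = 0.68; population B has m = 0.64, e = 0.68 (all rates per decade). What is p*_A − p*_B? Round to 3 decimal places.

A: p*_A = m/(m+e) = 0.75/1.4300 = 0.5245.
B: p*_B = 0.64/1.3200 = 0.4848.
p*_A − p*_B = 0.5245 − 0.4848 = 0.0396.

0.040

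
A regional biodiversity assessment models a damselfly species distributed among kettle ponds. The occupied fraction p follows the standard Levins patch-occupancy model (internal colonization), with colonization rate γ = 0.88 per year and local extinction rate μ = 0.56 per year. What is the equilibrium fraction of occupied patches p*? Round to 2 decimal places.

0.36

Setting dp/dt = 0 and dividing through by p* gives γ·(1−p*) = μ.
So p* = 1 − μ/γ = 1 − 0.56/0.88 = 1 − 0.6364 = 0.3636.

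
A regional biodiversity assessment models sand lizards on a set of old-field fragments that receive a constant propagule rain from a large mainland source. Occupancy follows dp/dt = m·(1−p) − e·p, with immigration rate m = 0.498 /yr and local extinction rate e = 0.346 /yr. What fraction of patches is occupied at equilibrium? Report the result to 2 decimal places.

0.59

Setting dp/dt = 0: m − m·p* = e·p*, so m = (m+e)·p*.
p* = m/(m+e) = 0.498/(0.498+0.346) = 0.498/0.8440 = 0.5900.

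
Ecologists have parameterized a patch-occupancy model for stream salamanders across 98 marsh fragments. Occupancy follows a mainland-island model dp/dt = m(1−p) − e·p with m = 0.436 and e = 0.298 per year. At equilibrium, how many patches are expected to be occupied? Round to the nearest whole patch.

58

p* = m/(m+e) = 0.436/0.7340 = 0.5940.
Expected occupied patches = N × p* = 98 × 0.5940 = 58.21 ≈ 58.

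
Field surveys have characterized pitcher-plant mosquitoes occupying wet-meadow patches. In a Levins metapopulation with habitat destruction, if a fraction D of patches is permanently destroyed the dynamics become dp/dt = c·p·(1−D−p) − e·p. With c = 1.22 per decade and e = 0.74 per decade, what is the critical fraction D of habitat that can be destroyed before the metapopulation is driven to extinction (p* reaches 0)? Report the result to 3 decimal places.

The nontrivial equilibrium is p* = (1−D) − e/c; extinction occurs when this hits zero.
So D_crit = 1 − e/c = 1 − 0.74/1.22 = 1 − 0.6066 = 0.3934.
Note this equals the original equilibrium occupancy — the Levins extinction-debt result.

0.393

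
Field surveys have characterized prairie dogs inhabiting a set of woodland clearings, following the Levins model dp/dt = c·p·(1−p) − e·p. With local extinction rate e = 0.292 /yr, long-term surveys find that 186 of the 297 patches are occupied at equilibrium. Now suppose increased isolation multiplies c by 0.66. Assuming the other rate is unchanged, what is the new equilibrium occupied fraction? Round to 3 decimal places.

0.434

Observed p* = 186/297 = 0.62626.
Balance c(1−p*) = e gives c = e/(1 − 0.62626) = 0.292/0.37374 = 0.78129.
New p* = 1 − e/c = 1 − 0.29200/0.51565 = 0.43372.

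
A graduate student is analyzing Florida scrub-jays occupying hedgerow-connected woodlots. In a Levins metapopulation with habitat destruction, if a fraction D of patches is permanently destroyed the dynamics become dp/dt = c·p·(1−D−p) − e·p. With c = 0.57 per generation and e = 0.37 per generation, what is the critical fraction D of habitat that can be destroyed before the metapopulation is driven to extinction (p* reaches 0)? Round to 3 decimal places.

The nontrivial equilibrium is p* = (1−D) − e/c; extinction occurs when this hits zero.
So D_crit = 1 − e/c = 1 − 0.37/0.57 = 1 − 0.6491 = 0.3509.
Note this equals the original equilibrium occupancy — the Levins extinction-debt result.

0.351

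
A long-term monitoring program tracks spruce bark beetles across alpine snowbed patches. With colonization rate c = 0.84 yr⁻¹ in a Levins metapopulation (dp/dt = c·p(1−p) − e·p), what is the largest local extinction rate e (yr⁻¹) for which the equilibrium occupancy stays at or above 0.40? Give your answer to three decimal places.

0.504

1 − e/c ≥ 0.40 ⇒ e ≤ c(1 − 0.40) = 0.84 × 0.6000.
e_max = 0.5040.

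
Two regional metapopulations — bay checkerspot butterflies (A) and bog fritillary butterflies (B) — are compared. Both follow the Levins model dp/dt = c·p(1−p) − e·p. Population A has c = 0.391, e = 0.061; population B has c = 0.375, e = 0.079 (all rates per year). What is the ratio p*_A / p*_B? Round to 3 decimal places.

A: p*_A = 1 − 0.061/0.391 = 0.8440.
B: p*_B = 1 − 0.079/0.375 = 0.7893.
p*_A / p*_B = 0.8440/0.7893 = 1.0692.

1.069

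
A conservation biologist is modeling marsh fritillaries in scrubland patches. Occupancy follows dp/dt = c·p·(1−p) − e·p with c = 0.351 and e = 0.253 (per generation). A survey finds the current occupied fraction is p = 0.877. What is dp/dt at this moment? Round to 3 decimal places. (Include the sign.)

Colonization term: c·p·(1−p) = 0.351×0.877×0.1230 = 0.03786.
Extinction term: e·p = 0.22188.
dp/dt = 0.03786 − 0.22188 = -0.18402.

-0.184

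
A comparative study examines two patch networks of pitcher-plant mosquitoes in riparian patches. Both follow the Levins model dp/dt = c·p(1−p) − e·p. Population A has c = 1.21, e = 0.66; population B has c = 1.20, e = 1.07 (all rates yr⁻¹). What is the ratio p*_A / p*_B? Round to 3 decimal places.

A: p*_A = 1 − 0.66/1.21 = 0.4545.
B: p*_B = 1 − 1.07/1.20 = 0.1083.
p*_A / p*_B = 0.4545/0.1083 = 4.1958.

4.196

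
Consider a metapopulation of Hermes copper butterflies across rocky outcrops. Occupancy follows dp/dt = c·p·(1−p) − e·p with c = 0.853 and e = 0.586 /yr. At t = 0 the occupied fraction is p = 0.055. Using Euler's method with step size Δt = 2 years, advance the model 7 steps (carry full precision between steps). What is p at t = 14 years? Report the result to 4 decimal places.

0.2854

Update rule: p ← p + [c·p·(1−p) − e·p]·Δt with Δt = 2.
step 1: Δp = +0.02421, p = 0.07921
step 2: Δp = +0.03159, p = 0.11080
step 3: Δp = +0.03822, p = 0.14903
step 4: Δp = +0.04169, p = 0.19072
step 5: Δp = +0.03979, p = 0.23051
step 6: Δp = +0.03244, p = 0.26295
step 7: Δp = +0.02246, p = 0.28541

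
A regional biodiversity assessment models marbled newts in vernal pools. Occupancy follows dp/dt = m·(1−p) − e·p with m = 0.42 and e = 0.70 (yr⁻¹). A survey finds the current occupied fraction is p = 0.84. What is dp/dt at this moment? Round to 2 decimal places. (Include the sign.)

Colonization term: m·(1−p) = 0.42×0.1600 = 0.06720.
Extinction term: e·p = 0.58800.
dp/dt = 0.06720 − 0.58800 = -0.52080.

-0.52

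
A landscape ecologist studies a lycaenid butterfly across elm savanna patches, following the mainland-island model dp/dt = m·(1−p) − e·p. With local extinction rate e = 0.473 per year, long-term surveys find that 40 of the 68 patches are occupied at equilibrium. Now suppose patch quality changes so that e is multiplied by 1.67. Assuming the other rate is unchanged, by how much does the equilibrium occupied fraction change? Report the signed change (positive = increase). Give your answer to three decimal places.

Observed p* = 40/68 = 0.58824.
Balance m(1−p*) = e·p* gives m = e·p*/(1−p*) = 0.473×0.58824/0.41176 = 0.67573.
New p* = m/(m+e) = 0.67573/(0.67573+0.78991) = 0.46105.
Δp* = 0.46105 − 0.58824 = -0.12719.

-0.127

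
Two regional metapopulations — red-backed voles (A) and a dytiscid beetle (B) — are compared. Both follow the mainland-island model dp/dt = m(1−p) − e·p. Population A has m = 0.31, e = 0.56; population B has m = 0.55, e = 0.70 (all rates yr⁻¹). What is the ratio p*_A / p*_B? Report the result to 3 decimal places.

A: p*_A = m/(m+e) = 0.31/0.8700 = 0.3563.
B: p*_B = 0.55/1.2500 = 0.4400.
p*_A / p*_B = 0.3563/0.4400 = 0.8098.

0.810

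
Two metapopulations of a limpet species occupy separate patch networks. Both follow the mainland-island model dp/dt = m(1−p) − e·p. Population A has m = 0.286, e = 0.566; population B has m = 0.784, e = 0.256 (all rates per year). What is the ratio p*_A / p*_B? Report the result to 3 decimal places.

A: p*_A = m/(m+e) = 0.286/0.8520 = 0.3357.
B: p*_B = 0.784/1.0400 = 0.7538.
p*_A / p*_B = 0.3357/0.7538 = 0.4453.

0.445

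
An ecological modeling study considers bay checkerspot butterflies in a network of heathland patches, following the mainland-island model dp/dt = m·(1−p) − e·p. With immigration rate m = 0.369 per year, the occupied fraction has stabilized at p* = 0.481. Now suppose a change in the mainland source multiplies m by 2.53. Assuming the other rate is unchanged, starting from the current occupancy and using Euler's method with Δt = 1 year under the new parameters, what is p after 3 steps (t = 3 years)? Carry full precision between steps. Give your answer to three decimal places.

Balance m(1−p*) = e·p* gives e = m(1−p*)/p* = 0.369×0.51900/0.48100 = 0.39815.
Starting from p₀ = 0.48100; update p ← p + (dp/dt)·Δt with the new parameters.
  1  |  dp/dt·Δt = +0.293012  |  p_1 = 0.774012
  2  |  dp/dt·Δt = -0.097198  |  p_2 = 0.676813
  3  |  dp/dt·Δt = +0.032243  |  p_3 = 0.709056

0.709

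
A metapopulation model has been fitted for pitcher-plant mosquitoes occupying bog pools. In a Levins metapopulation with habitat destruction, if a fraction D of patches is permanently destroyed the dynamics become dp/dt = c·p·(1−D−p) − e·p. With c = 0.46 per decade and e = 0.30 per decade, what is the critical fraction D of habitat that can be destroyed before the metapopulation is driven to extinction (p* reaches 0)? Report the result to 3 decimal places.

0.348

The nontrivial equilibrium is p* = (1−D) − e/c; extinction occurs when this hits zero.
So D_crit = 1 − e/c = 1 − 0.30/0.46 = 1 − 0.6522 = 0.3478.
This equals the undisturbed p*, a classic result of Lande's extension.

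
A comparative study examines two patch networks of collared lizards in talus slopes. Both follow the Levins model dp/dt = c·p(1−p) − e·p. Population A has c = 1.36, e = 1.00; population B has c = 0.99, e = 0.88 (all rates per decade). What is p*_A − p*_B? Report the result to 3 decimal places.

A: p*_A = 1 − 1.00/1.36 = 0.2647.
B: p*_B = 1 − 0.88/0.99 = 0.1111.
p*_A − p*_B = 0.2647 − 0.1111 = 0.1536.

0.154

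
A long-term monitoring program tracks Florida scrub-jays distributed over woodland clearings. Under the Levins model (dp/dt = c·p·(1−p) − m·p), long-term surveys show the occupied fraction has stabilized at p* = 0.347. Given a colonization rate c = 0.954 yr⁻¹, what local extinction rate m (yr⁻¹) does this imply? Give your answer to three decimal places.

At equilibrium c(1−p*) = m.
m = 0.954 × (1 − 0.347) = 0.954 × 0.6530 = 0.6230.

0.623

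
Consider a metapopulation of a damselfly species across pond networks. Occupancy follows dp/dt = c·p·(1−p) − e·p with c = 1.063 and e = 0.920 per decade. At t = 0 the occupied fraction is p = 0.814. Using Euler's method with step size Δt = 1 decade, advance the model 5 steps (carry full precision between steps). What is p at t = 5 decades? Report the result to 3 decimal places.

0.170

Update rule: p ← p + [c·p·(1−p) − e·p]·Δt with Δt = 1.
  1  |  dp/dt·Δt = -0.587938  |  p_1 = 0.226062
  2  |  dp/dt·Δt = -0.021997  |  p_2 = 0.204066
  3  |  dp/dt·Δt = -0.015085  |  p_3 = 0.188981
  4  |  dp/dt·Δt = -0.010939  |  p_4 = 0.178041
  5  |  dp/dt·Δt = -0.008236  |  p_5 = 0.169805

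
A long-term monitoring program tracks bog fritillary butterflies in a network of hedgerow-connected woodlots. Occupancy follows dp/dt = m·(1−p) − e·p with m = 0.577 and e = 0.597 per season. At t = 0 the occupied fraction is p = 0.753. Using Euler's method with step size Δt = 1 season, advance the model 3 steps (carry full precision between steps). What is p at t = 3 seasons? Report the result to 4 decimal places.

0.4901

Update rule: p ← p + [m·(1−p) − e·p]·Δt with Δt = 1.
p: 0.75300 → 0.44598  (Δp = -0.30702)
p: 0.44598 → 0.49940  (Δp = +0.05342)
p: 0.49940 → 0.49010  (Δp = -0.00930)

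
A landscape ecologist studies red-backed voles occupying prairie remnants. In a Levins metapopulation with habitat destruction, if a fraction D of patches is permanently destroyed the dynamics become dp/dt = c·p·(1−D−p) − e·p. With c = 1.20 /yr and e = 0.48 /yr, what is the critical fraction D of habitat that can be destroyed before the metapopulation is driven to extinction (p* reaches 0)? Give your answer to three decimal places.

The nontrivial equilibrium is p* = (1−D) − e/c; extinction occurs when this hits zero.
So D_crit = 1 − e/c = 1 − 0.48/1.20 = 1 − 0.4000 = 0.6000.
This equals the undisturbed p*, a classic result of Lande's extension.

0.600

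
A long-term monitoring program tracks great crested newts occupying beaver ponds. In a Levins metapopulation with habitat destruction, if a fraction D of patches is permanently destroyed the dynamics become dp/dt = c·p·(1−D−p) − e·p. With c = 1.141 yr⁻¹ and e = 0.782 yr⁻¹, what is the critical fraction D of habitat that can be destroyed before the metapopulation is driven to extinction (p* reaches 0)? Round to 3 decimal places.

The nontrivial equilibrium is p* = (1−D) − e/c; extinction occurs when this hits zero.
So D_crit = 1 − e/c = 1 − 0.782/1.141 = 1 − 0.6854 = 0.3146.
This equals the undisturbed p*, a classic result of Lande's extension.

0.315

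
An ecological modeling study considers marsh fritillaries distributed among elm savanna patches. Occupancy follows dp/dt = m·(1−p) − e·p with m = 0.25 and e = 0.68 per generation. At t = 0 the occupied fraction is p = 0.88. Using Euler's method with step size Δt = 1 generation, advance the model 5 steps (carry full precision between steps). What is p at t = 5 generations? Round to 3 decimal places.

Update rule: p ← p + [m·(1−p) − e·p]·Δt with Δt = 1.
t = 1: p = 0.88000 + (-0.56840) = 0.31160
t = 2: p = 0.31160 + (-0.03979) = 0.27181
t = 3: p = 0.27181 + (-0.00279) = 0.26903
t = 4: p = 0.26903 + (-0.00019) = 0.26883
t = 5: p = 0.26883 + (-0.00001) = 0.26882

0.269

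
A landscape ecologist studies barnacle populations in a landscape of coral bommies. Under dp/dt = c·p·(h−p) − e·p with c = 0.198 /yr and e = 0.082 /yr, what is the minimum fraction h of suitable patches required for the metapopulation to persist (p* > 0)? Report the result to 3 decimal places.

0.414

p* = h − e/c is positive only when h > e/c.
h_min = e/c = 0.082/0.198 = 0.4141.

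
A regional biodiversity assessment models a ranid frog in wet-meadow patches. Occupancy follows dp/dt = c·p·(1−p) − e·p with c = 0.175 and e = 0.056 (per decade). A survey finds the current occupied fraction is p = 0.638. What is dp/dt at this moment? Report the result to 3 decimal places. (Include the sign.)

0.005

Colonization term: c·p·(1−p) = 0.175×0.638×0.3620 = 0.04042.
Extinction term: e·p = 0.03573.
dp/dt = 0.04042 − 0.03573 = 0.00469.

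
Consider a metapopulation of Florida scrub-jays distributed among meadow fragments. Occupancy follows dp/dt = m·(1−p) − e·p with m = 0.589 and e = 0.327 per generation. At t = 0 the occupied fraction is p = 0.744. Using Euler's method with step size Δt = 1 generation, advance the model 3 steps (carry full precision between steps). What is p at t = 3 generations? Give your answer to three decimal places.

Update rule: p ← p + [m·(1−p) − e·p]·Δt with Δt = 1.
t = 1: p = 0.74400 + (-0.09250) = 0.65150
t = 2: p = 0.65150 + (-0.00777) = 0.64373
t = 3: p = 0.64373 + (-0.00065) = 0.64307

0.643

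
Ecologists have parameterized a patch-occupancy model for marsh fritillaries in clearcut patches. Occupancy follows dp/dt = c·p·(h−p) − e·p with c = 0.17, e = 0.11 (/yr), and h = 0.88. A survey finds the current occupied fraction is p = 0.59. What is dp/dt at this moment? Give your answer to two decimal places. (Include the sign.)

Colonization term: c·p·(h−p) = 0.17×0.59×0.2900 = 0.02909.
Extinction term: e·p = 0.06490.
dp/dt = 0.02909 − 0.06490 = -0.03581.

-0.04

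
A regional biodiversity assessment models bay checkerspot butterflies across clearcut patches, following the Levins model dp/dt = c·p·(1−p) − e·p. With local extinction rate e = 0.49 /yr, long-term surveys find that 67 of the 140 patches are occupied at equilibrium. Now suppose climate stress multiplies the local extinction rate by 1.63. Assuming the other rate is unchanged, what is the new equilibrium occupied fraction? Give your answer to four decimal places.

Observed p* = 67/140 = 0.47857.
Balance c(1−p*) = e gives c = e/(1 − 0.47857) = 0.49/0.52143 = 0.93972.
New p* = 1 − e/c = 1 − 0.79870/0.93972 = 0.15007.

0.1501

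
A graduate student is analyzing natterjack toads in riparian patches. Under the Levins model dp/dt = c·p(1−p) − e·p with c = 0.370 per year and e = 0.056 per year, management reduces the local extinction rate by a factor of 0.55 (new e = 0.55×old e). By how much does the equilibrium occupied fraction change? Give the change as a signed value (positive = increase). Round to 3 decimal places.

0.068

Before: p* = 1 − 0.056/0.370 = 0.8486.
After the change, c = 0.37, e = 0.0308, so p* = 1 − 0.0308/0.37 = 0.9168.
Δp* = 0.9168 − 0.8486 = +0.0681.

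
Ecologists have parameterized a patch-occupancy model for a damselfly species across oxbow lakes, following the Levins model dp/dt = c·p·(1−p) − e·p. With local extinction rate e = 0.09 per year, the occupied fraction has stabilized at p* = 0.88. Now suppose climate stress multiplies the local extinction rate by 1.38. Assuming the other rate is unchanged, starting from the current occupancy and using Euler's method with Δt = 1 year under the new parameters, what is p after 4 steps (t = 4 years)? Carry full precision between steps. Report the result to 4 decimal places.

Balance c(1−p*) = e gives c = e/(1 − 0.88000) = 0.09/0.12000 = 0.75000.
Starting from p₀ = 0.88000; update p ← p + (dp/dt)·Δt with the new parameters.
p: 0.88000 → 0.84990  (Δp = -0.03010)
p: 0.84990 → 0.84002  (Δp = -0.00988)
p: 0.84002 → 0.83648  (Δp = -0.00354)
p: 0.83648 → 0.83518  (Δp = -0.00130)

0.8352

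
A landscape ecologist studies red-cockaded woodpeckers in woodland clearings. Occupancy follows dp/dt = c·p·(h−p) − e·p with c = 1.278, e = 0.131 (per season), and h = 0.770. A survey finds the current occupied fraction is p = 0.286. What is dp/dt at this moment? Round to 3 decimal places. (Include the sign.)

0.139

Colonization term: c·p·(h−p) = 1.278×0.286×0.4840 = 0.17691.
Extinction term: e·p = 0.03747.
dp/dt = 0.17691 − 0.03747 = 0.13944.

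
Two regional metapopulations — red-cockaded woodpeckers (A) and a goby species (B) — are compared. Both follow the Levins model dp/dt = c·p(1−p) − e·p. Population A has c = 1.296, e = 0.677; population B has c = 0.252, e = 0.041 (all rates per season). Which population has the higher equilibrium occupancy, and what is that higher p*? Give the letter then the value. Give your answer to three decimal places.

B, 0.837

A: p*_A = 1 − 0.677/1.296 = 0.4776.
B: p*_B = 1 − 0.041/0.252 = 0.8373.
B is higher at 0.8373.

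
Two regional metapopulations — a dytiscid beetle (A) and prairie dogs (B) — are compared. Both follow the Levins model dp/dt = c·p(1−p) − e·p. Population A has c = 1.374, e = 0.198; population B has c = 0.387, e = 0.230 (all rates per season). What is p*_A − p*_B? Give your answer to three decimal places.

0.450

A: p*_A = 1 − 0.198/1.374 = 0.8559.
B: p*_B = 1 − 0.230/0.387 = 0.4057.
p*_A − p*_B = 0.8559 − 0.4057 = 0.4502.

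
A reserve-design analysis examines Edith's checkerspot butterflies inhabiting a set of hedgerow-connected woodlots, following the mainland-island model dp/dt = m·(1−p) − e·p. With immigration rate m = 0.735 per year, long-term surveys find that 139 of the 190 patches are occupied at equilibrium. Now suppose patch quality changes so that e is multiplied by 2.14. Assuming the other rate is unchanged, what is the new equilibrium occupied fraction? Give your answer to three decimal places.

Observed p* = 139/190 = 0.73158.
Balance m(1−p*) = e·p* gives e = m(1−p*)/p* = 0.735×0.26842/0.73158 = 0.26967.
New p* = m/(m+e) = 0.73500/(0.73500+0.57709) = 0.56017.

0.560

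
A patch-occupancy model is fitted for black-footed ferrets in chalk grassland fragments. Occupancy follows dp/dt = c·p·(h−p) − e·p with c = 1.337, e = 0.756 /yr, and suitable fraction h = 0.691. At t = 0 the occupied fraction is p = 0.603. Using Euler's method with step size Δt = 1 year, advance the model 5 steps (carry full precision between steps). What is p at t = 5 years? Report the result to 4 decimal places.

0.1548

Update rule: p ← p + [c·p·(h−p) − e·p]·Δt with Δt = 1.
p: 0.60300 → 0.21808  (Δp = -0.38492)
p: 0.21808 → 0.19110  (Δp = -0.02698)
p: 0.19110 → 0.17435  (Δp = -0.01675)
p: 0.17435 → 0.16298  (Δp = -0.01138)
p: 0.16298 → 0.15482  (Δp = -0.00815)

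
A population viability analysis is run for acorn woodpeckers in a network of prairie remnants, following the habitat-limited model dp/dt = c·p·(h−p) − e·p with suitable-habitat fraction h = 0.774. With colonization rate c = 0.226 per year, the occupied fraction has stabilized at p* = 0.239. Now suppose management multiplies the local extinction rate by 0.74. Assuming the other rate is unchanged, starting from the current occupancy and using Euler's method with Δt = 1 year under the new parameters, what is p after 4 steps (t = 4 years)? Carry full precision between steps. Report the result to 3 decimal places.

Balance c(h−p*) = e gives e = 0.226×(0.774 − 0.23900) = 0.12091.
Starting from p₀ = 0.23900; update p ← p + (dp/dt)·Δt with the new parameters.
  1  |  dp/dt·Δt = +0.007513  |  p_1 = 0.246513
  2  |  dp/dt·Δt = +0.007331  |  p_2 = 0.253844
  3  |  dp/dt·Δt = +0.007128  |  p_3 = 0.260973
  4  |  dp/dt·Δt = +0.006908  |  p_4 = 0.267881

0.268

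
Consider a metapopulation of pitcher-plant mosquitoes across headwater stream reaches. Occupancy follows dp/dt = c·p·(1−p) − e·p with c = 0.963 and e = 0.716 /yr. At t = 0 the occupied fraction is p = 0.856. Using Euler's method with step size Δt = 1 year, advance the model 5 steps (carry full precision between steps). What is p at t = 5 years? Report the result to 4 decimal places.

0.2805

Update rule: p ← p + [c·p·(1−p) − e·p]·Δt with Δt = 1.
  1  |  dp/dt·Δt = -0.494193  |  p_1 = 0.361807
  2  |  dp/dt·Δt = -0.036695  |  p_2 = 0.325113
  3  |  dp/dt·Δt = -0.021485  |  p_3 = 0.303628
  4  |  dp/dt·Δt = -0.013783  |  p_4 = 0.289845
  5  |  dp/dt·Δt = -0.009310  |  p_5 = 0.280535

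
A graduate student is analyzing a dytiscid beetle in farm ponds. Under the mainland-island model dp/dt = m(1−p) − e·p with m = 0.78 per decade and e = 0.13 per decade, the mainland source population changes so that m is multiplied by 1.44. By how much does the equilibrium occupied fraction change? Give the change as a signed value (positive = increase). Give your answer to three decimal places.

0.039

Before: p* = 0.78/(0.78+0.13) = 0.8571.
After: m = 1.1232, e = 0.13; p* = 1.1232/1.2532 = 0.8963.
Δp* = 0.8963 − 0.8571 = +0.0391.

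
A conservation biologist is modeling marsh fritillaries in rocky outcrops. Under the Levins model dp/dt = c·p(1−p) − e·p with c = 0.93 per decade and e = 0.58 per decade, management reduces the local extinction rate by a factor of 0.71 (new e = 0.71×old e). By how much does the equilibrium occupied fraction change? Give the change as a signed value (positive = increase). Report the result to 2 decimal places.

Before: p* = 1 − 0.58/0.93 = 0.3763.
After the change, c = 0.93, e = 0.4118, so p* = 1 − 0.4118/0.93 = 0.5572.
Δp* = 0.5572 − 0.3763 = +0.1809.

0.18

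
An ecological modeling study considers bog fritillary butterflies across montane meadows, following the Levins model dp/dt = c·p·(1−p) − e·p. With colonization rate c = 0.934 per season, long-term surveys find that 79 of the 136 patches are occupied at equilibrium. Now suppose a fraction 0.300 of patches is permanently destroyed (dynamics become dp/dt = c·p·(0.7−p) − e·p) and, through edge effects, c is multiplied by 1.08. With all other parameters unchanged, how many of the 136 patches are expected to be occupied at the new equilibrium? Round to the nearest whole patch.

Observed p* = 79/136 = 0.58088.
Balance c(1−p*) = e gives e = 0.934×(1 − 0.58088) = 0.39146.
New p* = 0.7 − e/c = 0.7 − 0.39146/1.00872 = 0.31192.
Expected occupied = 136 × 0.31192 = 42.42 ≈ 42.

42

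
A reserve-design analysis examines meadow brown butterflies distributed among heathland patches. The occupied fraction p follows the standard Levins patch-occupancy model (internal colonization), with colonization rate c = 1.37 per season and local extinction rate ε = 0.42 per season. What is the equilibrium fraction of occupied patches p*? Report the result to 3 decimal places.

0.693

Setting dp/dt = 0 and dividing through by p* gives c·(1−p*) = ε.
So p* = 1 − ε/c = 1 − 0.42/1.37 = 1 − 0.3066 = 0.6934.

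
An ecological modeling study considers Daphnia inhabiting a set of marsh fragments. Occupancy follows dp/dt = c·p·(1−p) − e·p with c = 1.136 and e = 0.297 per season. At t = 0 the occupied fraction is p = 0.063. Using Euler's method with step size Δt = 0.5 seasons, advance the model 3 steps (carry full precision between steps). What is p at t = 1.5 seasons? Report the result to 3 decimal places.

Update rule: p ← p + [c·p·(1−p) − e·p]·Δt with Δt = 0.5.
  1  |  dp/dt·Δt = +0.024174  |  p_1 = 0.087174
  2  |  dp/dt·Δt = +0.032253  |  p_2 = 0.119427
  3  |  dp/dt·Δt = +0.041998  |  p_3 = 0.161426

0.161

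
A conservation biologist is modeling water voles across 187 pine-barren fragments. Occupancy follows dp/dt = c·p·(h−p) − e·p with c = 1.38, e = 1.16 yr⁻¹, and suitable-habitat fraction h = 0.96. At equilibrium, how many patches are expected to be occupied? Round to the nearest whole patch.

p* = h − e/c = 0.96 − 0.8406 = 0.1194.
Expected occupied patches = N × p* = 187 × 0.1194 = 22.33 ≈ 22.

22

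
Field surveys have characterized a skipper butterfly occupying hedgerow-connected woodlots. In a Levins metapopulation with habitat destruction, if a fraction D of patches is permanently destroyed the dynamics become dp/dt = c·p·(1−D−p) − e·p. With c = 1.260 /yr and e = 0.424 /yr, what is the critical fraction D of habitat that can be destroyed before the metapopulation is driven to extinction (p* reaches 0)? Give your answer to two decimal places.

The nontrivial equilibrium is p* = (1−D) − e/c; extinction occurs when this hits zero.
So D_crit = 1 − e/c = 1 − 0.424/1.260 = 1 − 0.3365 = 0.6635.
Note this equals the original equilibrium occupancy — the Levins extinction-debt result.

0.66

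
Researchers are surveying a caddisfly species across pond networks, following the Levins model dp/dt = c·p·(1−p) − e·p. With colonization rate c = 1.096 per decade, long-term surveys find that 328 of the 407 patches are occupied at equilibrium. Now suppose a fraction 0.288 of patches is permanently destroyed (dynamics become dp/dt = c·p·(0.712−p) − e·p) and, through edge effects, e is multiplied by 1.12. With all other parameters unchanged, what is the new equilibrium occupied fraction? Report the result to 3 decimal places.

0.495

Observed p* = 328/407 = 0.80590.
Balance c(1−p*) = e gives e = 1.096×(1 − 0.80590) = 0.21273.
New p* = 0.712 − e/c = 0.712 − 0.23826/1.09600 = 0.49461.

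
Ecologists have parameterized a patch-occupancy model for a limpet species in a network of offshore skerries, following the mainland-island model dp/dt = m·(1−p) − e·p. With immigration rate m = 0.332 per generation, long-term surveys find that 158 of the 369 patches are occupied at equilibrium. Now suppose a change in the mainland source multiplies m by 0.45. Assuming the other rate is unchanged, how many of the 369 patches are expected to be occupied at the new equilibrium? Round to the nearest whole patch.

93

Observed p* = 158/369 = 0.42818.
Balance m(1−p*) = e·p* gives e = m(1−p*)/p* = 0.332×0.57182/0.42818 = 0.44337.
New p* = m/(m+e) = 0.14940/(0.14940+0.44337) = 0.25204.
Expected occupied = 369 × 0.25204 = 93.00 ≈ 93.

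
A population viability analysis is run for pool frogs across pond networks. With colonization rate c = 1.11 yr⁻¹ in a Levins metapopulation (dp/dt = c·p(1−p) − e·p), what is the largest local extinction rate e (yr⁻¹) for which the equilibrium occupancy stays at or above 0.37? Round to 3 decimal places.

0.699

1 − e/c ≥ 0.37 ⇒ e ≤ c(1 − 0.37) = 1.11 × 0.6300.
e_max = 0.6993.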